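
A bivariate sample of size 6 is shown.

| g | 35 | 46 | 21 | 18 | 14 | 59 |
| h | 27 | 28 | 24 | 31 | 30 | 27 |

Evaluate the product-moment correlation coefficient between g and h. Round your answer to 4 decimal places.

n = 6, Σg = 193, Σh = 167, Σg² = 7783, Σh² = 4679, Σgh = 5308
nΣgh − ΣgΣh = 31848 − 32231 = -383
nΣg² − (Σg)² = 46698 − 37249 = 9449; nΣh² − (Σh)² = 28074 − 27889 = 185
r = -383 / √(9449 × 185) = -383 / 1322.1441 ≈ -0.2897

-0.2897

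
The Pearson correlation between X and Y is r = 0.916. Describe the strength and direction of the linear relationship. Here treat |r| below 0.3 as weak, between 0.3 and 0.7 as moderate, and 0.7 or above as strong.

r = 0.916 > 0 so the relationship is positive.
|r| = 0.916, which falls in the strong range.

strong positive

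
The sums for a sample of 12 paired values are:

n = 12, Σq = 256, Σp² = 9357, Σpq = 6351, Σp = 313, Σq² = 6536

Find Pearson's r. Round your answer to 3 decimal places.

-0.288

r = (nΣpq − ΣpΣq) / √[(nΣp² − (Σp)²)(nΣq² − (Σq)²)]
Numerator: 12×6351 − 313×256 = -3916
Denominator: √[(112284 − 97969)(78432 − 65536)] = √[14315 × 12896] = 13586.9879
r = -3916 / 13586.9879 ≈ -0.288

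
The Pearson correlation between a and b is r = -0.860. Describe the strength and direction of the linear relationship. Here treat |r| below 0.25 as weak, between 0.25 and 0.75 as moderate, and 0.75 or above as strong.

strong negative

r = -0.860 < 0 so the relationship is negative.
|r| = 0.860, which falls in the strong range.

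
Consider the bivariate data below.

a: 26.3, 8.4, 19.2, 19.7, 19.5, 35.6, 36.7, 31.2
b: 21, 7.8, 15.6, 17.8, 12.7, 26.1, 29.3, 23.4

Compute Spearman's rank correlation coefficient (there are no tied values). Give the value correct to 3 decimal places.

Rank a: 5, 1, 2, 4, 3, 7, 8, 6
Rank b: 5, 1, 3, 4, 2, 7, 8, 6
d = rank(a) − rank(b): 0, 0, -1, 0, 1, 0, 0, 0; Σd² = 2
ρ = 1 − 6Σd² / [n(n²−1)] = 1 − 6×2 / (8×63) = 1 − 12/504 ≈ 0.976

0.976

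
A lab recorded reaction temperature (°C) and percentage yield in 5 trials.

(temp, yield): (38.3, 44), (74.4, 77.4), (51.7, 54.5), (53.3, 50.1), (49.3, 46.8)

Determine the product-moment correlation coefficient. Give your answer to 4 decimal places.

0.9580

n = 5, Σx = 267, Σy = 272.8, Σx² = 14946.52, Σy² = 15597.26, Σxy = 15238.98
nΣxy − ΣxΣy = 76194.9 − 72837.6 = 3357.3
nΣx² − (Σx)² = 74732.6 − 71289 = 3443.6; nΣy² − (Σy)² = 77986.3 − 74419.84 = 3566.46
r = 3357.3 / √(3443.6 × 3566.46) = 3357.3 / 3504.4916 ≈ 0.9580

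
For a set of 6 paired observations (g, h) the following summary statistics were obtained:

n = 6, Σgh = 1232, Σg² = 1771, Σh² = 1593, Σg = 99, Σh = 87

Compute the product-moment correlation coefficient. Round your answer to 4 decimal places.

-0.9532

r = (nΣgh − ΣgΣh) / √[(nΣg² − (Σg)²)(nΣh² − (Σh)²)]
Numerator: 6×1232 − 99×87 = -1221
Denominator: √[(10626 − 9801)(9558 − 7569)] = √[825 × 1989] = 1280.9859
r = -1221 / 1280.9859 ≈ -0.9532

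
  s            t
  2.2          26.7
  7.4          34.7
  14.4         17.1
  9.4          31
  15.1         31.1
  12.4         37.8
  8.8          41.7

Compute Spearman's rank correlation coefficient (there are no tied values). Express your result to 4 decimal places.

-0.1071

Rank s: 1, 2, 6, 4, 7, 5, 3
Rank t: 2, 5, 1, 3, 4, 6, 7
d = rank(s) − rank(t): -1, -3, 5, 1, 3, -1, -4; Σd² = 62
ρ = 1 − 6Σd² / [n(n²−1)] = 1 − 6×62 / (7×48) = 1 − 372/336 ≈ -0.1071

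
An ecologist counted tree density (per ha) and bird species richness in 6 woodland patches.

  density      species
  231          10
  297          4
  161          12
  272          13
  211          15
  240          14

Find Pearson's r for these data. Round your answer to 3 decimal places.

n = 6, Σx = 1412, Σy = 68, Σx² = 343596, Σy² = 850, Σxy = 15491
nΣxy − ΣxΣy = 92946 − 96016 = -3070
nΣx² − (Σx)² = 2061576 − 1993744 = 67832; nΣy² − (Σy)² = 5100 − 4624 = 476
r = -3070 / √(67832 × 476) = -3070 / 5682.2559 ≈ -0.540

-0.540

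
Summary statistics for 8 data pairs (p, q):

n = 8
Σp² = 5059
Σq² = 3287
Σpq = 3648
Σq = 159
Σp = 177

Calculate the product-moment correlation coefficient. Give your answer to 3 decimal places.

r = (nΣpq − ΣpΣq) / √[(nΣp² − (Σp)²)(nΣq² − (Σq)²)]
Numerator: 8×3648 − 177×159 = 1041
Denominator: √[(40472 − 31329)(26296 − 25281)] = √[9143 × 1015] = 3046.3330
r = 1041 / 3046.3330 ≈ 0.342

0.342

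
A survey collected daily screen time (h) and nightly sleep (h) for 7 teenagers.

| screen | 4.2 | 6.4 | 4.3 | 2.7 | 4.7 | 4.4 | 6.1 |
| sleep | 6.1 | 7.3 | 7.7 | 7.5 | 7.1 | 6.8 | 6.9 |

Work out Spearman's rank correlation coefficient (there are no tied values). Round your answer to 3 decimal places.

-0.071

Rank screen: 2, 7, 3, 1, 5, 4, 6
Rank sleep: 1, 5, 7, 6, 4, 2, 3
d = rank(screen) − rank(sleep): 1, 2, -4, -5, 1, 2, 3; Σd² = 60
ρ = 1 − 6Σd² / [n(n²−1)] = 1 − 6×60 / (7×48) = 1 − 360/336 ≈ -0.071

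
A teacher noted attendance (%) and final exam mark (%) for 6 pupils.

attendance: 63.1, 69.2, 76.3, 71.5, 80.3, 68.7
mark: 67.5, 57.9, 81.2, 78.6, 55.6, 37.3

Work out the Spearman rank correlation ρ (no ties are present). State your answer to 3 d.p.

0.200

Rank attendance: 1, 3, 5, 4, 6, 2
Rank mark: 4, 3, 6, 5, 2, 1
d = rank(attendance) − rank(mark): -3, 0, -1, -1, 4, 1; Σd² = 28
ρ = 1 − 6Σd² / [n(n²−1)] = 1 − 6×28 / (6×35) = 1 − 168/210 ≈ 0.200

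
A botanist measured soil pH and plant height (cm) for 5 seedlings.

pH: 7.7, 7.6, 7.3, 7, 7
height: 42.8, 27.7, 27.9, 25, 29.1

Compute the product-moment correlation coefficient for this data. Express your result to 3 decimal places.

n = 5, Σx = 36.6, Σy = 152.5, Σx² = 268.34, Σy² = 4849.35, Σxy = 1122.45
nΣxy − ΣxΣy = 5612.25 − 5581.5 = 30.75
nΣx² − (Σx)² = 1341.7 − 1339.56 = 2.14; nΣy² − (Σy)² = 24246.75 − 23256.25 = 990.5
r = 30.75 / √(2.14 × 990.5) = 30.75 / 46.0399 ≈ 0.668

0.668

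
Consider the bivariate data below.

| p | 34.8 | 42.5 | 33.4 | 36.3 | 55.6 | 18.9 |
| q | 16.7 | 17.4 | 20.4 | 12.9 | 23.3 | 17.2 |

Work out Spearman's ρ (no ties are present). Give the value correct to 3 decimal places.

Rank p: 3, 5, 2, 4, 6, 1
Rank q: 2, 4, 5, 1, 6, 3
d = rank(p) − rank(q): 1, 1, -3, 3, 0, -2; Σd² = 24
ρ = 1 − 6Σd² / [n(n²−1)] = 1 − 6×24 / (6×35) = 1 − 144/210 ≈ 0.314

0.314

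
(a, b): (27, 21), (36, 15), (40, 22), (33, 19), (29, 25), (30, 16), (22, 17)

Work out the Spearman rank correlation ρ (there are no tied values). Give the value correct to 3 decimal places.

Rank a: 2, 6, 7, 5, 3, 4, 1
Rank b: 5, 1, 6, 4, 7, 2, 3
d = rank(a) − rank(b): -3, 5, 1, 1, -4, 2, -2; Σd² = 60
ρ = 1 − 6Σd² / [n(n²−1)] = 1 − 6×60 / (7×48) = 1 − 360/336 ≈ -0.071

-0.071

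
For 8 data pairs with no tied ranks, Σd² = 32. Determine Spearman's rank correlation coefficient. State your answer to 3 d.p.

0.619

ρ = 1 − 6Σd² / [n(n²−1)] = 1 − 6×32 / (8×63)
  = 1 − 192/504 = 1 − 0.3810 ≈ 0.619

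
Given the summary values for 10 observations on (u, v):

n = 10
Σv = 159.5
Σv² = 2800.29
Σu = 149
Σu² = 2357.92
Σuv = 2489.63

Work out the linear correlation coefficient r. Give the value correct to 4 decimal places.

r = (nΣuv − ΣuΣv) / √[(nΣu² − (Σu)²)(nΣv² − (Σv)²)]
Numerator: 10×2489.63 − 149×159.5 = 1130.8
Denominator: √[(23579.2 − 22201)(28002.9 − 25440.25)] = √[1378.2 × 2562.65] = 1879.3202
r = 1130.8 / 1879.3202 ≈ 0.6017

0.6017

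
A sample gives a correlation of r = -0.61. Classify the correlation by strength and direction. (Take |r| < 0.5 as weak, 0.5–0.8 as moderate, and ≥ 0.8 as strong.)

moderate negative

r = -0.61 < 0 so the relationship is negative.
|r| = 0.61, which falls in the moderate range.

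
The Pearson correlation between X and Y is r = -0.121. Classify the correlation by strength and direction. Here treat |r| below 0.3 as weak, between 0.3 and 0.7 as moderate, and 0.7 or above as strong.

weak negative

r = -0.121 < 0 so the relationship is negative.
|r| = 0.121, which falls in the weak range.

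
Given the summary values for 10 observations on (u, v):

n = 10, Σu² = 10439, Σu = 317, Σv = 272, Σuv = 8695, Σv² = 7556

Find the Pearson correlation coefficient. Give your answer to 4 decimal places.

0.2928

r = (nΣuv − ΣuΣv) / √[(nΣu² − (Σu)²)(nΣv² − (Σv)²)]
Numerator: 10×8695 − 317×272 = 726
Denominator: √[(104390 − 100489)(75560 − 73984)] = √[3901 × 1576] = 2479.5112
r = 726 / 2479.5112 ≈ 0.2928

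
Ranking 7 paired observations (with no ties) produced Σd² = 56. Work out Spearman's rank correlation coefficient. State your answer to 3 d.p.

0.000

ρ = 1 − 6Σd² / [n(n²−1)] = 1 − 6×56 / (7×48)
  = 1 − 336/336 = 1 − 1.0000 ≈ 0.000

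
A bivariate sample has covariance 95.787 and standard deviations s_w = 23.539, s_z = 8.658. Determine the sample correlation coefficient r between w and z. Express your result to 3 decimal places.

r = Cov(w,z) / (s_w · s_z) = 95.787 / (23.539 × 8.658)
  = 95.787 / 203.8007 ≈ 0.470

0.470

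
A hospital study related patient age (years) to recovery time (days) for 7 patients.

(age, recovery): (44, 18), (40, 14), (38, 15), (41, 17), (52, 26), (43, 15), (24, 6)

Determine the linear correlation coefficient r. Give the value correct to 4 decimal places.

n = 7, Σx = 282, Σy = 111, Σx² = 11790, Σy² = 1971, Σxy = 4760
nΣxy − ΣxΣy = 33320 − 31302 = 2018
nΣx² − (Σx)² = 82530 − 79524 = 3006; nΣy² − (Σy)² = 13797 − 12321 = 1476
r = 2018 / √(3006 × 1476) = 2018 / 2106.3846 ≈ 0.9580

0.9580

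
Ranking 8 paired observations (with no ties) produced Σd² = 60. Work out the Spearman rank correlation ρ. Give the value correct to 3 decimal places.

0.286

ρ = 1 − 6Σd² / [n(n²−1)] = 1 − 6×60 / (8×63)
  = 1 − 360/504 = 1 − 0.7143 ≈ 0.286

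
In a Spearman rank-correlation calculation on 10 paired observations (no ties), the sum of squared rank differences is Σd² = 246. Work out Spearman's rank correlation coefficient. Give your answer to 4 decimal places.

-0.4909

ρ = 1 − 6Σd² / [n(n²−1)] = 1 − 6×246 / (10×99)
  = 1 − 1476/990 = 1 − 1.49091 ≈ -0.4909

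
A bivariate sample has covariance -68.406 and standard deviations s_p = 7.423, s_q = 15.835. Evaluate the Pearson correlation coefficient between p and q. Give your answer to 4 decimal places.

r = Cov(p,q) / (s_p · s_q) = -68.406 / (7.423 × 15.835)
  = -68.406 / 117.5432 ≈ -0.5820

-0.5820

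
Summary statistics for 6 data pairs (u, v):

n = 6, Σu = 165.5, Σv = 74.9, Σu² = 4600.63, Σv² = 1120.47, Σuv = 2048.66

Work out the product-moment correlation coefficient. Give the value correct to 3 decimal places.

r = (nΣuv − ΣuΣv) / √[(nΣu² − (Σu)²)(nΣv² − (Σv)²)]
Numerator: 6×2048.66 − 165.5×74.9 = -103.99
Denominator: √[(27603.78 − 27390.25)(6722.82 − 5610.01)] = √[213.53 × 1112.81] = 487.4611
r = -103.99 / 487.4611 ≈ -0.213

-0.213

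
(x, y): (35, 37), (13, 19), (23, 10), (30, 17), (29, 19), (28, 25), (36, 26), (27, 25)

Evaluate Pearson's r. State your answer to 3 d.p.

0.560

n = 8, Σx = 221, Σy = 178, Σx² = 6473, Σy² = 4406, Σxy = 5144
nΣxy − ΣxΣy = 41152 − 39338 = 1814
nΣx² − (Σx)² = 51784 − 48841 = 2943; nΣy² − (Σy)² = 35248 − 31684 = 3564
r = 1814 / √(2943 × 3564) = 1814 / 3238.6497 ≈ 0.560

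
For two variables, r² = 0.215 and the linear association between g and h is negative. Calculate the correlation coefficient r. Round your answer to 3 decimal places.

|r| = √0.215 = 0.464
The association is negative, so r = −0.464.

-0.464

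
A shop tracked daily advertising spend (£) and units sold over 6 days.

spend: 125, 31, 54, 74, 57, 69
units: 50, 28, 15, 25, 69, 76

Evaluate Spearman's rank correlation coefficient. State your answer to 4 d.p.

0.2571

Rank spend: 6, 1, 2, 5, 3, 4
Rank units: 4, 3, 1, 2, 5, 6
d = rank(spend) − rank(units): 2, -2, 1, 3, -2, -2; Σd² = 26
ρ = 1 − 6Σd² / [n(n²−1)] = 1 − 6×26 / (6×35) = 1 − 156/210 ≈ 0.2571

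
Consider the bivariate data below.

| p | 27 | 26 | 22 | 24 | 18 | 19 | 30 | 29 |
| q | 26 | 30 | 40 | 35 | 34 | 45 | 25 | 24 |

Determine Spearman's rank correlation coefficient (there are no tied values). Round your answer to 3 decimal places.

-0.833

Rank p: 6, 5, 3, 4, 1, 2, 8, 7
Rank q: 3, 4, 7, 6, 5, 8, 2, 1
d = rank(p) − rank(q): 3, 1, -4, -2, -4, -6, 6, 6; Σd² = 154
ρ = 1 − 6Σd² / [n(n²−1)] = 1 − 6×154 / (8×63) = 1 − 924/504 ≈ -0.833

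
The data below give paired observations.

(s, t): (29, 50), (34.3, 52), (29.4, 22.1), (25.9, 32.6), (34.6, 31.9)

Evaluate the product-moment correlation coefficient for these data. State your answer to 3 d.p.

0.275

n = 5, Σs = 153.2, Σt = 188.6, Σs² = 4749.82, Σt² = 7772.78, Σst = 5831.42
nΣst − ΣsΣt = 29157.1 − 28893.52 = 263.58
nΣs² − (Σs)² = 23749.1 − 23470.24 = 278.86; nΣt² − (Σt)² = 38863.9 − 35569.96 = 3293.94
r = 263.58 / √(278.86 × 3293.94) = 263.58 / 958.4092 ≈ 0.275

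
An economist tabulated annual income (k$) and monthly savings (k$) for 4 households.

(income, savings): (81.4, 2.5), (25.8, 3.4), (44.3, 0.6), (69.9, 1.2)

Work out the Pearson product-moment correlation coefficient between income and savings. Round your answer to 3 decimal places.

n = 4, Σx = 221.4, Σy = 7.7, Σx² = 14140.1, Σy² = 19.61, Σxy = 401.68
nΣxy − ΣxΣy = 1606.72 − 1704.78 = -98.06
nΣx² − (Σx)² = 56560.4 − 49017.96 = 7542.44; nΣy² − (Σy)² = 78.44 − 59.29 = 19.15
r = -98.06 / √(7542.44 × 19.15) = -98.06 / 380.0496 ≈ -0.258

-0.258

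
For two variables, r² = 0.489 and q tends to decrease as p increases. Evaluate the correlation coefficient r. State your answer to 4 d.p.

-0.6993

|r| = √0.489 = 0.6993
The association is negative, so r = −0.6993.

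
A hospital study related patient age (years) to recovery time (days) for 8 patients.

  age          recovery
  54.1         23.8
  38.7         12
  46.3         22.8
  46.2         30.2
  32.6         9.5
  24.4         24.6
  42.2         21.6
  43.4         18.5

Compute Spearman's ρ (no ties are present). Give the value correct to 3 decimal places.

Rank age: 8, 3, 7, 6, 2, 1, 4, 5
Rank recovery: 6, 2, 5, 8, 1, 7, 4, 3
d = rank(age) − rank(recovery): 2, 1, 2, -2, 1, -6, 0, 2; Σd² = 54
ρ = 1 − 6Σd² / [n(n²−1)] = 1 − 6×54 / (8×63) = 1 − 324/504 ≈ 0.357

0.357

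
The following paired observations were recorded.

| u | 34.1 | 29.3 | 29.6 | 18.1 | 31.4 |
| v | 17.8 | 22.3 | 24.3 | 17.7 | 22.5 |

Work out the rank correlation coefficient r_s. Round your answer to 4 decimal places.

0.3000

Rank u: 5, 2, 3, 1, 4
Rank v: 2, 3, 5, 1, 4
d = rank(u) − rank(v): 3, -1, -2, 0, 0; Σd² = 14
ρ = 1 − 6Σd² / [n(n²−1)] = 1 − 6×14 / (5×24) = 1 − 84/120 ≈ 0.3000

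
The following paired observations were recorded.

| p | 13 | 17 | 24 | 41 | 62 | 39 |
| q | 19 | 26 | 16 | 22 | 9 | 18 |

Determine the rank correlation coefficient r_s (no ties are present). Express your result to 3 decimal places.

Rank p: 1, 2, 3, 5, 6, 4
Rank q: 4, 6, 2, 5, 1, 3
d = rank(p) − rank(q): -3, -4, 1, 0, 5, 1; Σd² = 52
ρ = 1 − 6Σd² / [n(n²−1)] = 1 − 6×52 / (6×35) = 1 − 312/210 ≈ -0.486

-0.486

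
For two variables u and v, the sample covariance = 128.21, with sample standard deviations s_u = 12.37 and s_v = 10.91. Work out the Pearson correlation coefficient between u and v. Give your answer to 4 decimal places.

r = Cov(u,v) / (s_u · s_v) = 128.21 / (12.37 × 10.91)
  = 128.21 / 134.9567 ≈ 0.9500

0.9500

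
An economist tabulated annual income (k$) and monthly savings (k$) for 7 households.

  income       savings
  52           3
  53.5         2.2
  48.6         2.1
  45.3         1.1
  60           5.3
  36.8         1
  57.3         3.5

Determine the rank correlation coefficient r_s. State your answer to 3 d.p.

0.964

Rank income: 4, 5, 3, 2, 7, 1, 6
Rank savings: 5, 4, 3, 2, 7, 1, 6
d = rank(income) − rank(savings): -1, 1, 0, 0, 0, 0, 0; Σd² = 2
ρ = 1 − 6Σd² / [n(n²−1)] = 1 − 6×2 / (7×48) = 1 − 12/336 ≈ 0.964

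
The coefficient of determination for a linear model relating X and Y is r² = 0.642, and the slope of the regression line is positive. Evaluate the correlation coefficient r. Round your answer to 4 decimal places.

0.8012

|r| = √0.642 = 0.8012
The association is positive, so r = 0.8012.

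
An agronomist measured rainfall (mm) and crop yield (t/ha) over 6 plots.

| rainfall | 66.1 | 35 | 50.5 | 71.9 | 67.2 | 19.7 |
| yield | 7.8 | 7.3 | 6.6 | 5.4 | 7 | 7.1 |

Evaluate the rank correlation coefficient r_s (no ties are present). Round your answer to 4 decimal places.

Rank rainfall: 4, 2, 3, 6, 5, 1
Rank yield: 6, 5, 2, 1, 3, 4
d = rank(rainfall) − rank(yield): -2, -3, 1, 5, 2, -3; Σd² = 52
ρ = 1 − 6Σd² / [n(n²−1)] = 1 − 6×52 / (6×35) = 1 − 312/210 ≈ -0.4857

-0.4857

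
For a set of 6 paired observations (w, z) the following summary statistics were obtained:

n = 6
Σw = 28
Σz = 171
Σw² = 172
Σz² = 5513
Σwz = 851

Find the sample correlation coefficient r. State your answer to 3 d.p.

r = (nΣwz − ΣwΣz) / √[(nΣw² − (Σw)²)(nΣz² − (Σz)²)]
Numerator: 6×851 − 28×171 = 318
Denominator: √[(1032 − 784)(33078 − 29241)] = √[248 × 3837] = 975.4876
r = 318 / 975.4876 ≈ 0.326

0.326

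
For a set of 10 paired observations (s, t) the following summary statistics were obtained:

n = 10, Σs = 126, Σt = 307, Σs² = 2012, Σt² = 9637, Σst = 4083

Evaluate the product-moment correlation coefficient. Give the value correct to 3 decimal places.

0.716

r = (nΣst − ΣsΣt) / √[(nΣs² − (Σs)²)(nΣt² − (Σt)²)]
Numerator: 10×4083 − 126×307 = 2148
Denominator: √[(20120 − 15876)(96370 − 94249)] = √[4244 × 2121] = 3000.2540
r = 2148 / 3000.2540 ≈ 0.716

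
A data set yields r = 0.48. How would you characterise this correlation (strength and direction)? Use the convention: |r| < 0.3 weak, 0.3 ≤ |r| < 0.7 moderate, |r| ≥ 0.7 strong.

r = 0.48 > 0 so the relationship is positive.
|r| = 0.48, which falls in the moderate range.

moderate positive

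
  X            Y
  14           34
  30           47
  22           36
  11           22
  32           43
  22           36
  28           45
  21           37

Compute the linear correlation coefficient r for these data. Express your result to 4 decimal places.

n = 8, ΣX = 180, ΣY = 300, ΣX² = 4434, ΣY² = 11684, ΣXY = 7125
nΣXY − ΣXΣY = 57000 − 54000 = 3000
nΣX² − (ΣX)² = 35472 − 32400 = 3072; nΣY² − (ΣY)² = 93472 − 90000 = 3472
r = 3000 / √(3072 × 3472) = 3000 / 3265.8818 ≈ 0.9186

0.9186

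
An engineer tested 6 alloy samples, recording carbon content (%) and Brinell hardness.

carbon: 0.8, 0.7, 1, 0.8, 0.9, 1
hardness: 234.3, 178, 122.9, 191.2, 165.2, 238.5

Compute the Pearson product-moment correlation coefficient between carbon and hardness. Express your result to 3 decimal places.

n = 6, Σx = 5.2, Σy = 1130.1, Σx² = 4.58, Σy² = 222415.63, Σxy = 975.08
nΣxy − ΣxΣy = 5850.48 − 5876.52 = -26.04
nΣx² − (Σx)² = 27.48 − 27.04 = 0.44; nΣy² − (Σy)² = 1334493.78 − 1277126.01 = 57367.77
r = -26.04 / √(0.44 × 57367.77) = -26.04 / 158.8767 ≈ -0.164

-0.164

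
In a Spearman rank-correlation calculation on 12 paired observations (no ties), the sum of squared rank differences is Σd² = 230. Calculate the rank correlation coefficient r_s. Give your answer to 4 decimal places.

ρ = 1 − 6Σd² / [n(n²−1)] = 1 − 6×230 / (12×143)
  = 1 − 1380/1716 = 1 − 0.80420 ≈ 0.1958

0.1958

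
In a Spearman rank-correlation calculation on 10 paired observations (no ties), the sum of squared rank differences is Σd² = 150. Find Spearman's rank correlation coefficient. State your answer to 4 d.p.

ρ = 1 − 6Σd² / [n(n²−1)] = 1 − 6×150 / (10×99)
  = 1 − 900/990 = 1 − 0.90909 ≈ 0.0909

0.0909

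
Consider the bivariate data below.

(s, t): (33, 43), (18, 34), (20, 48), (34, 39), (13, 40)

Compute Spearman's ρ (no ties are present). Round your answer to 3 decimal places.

Rank s: 4, 2, 3, 5, 1
Rank t: 4, 1, 5, 2, 3
d = rank(s) − rank(t): 0, 1, -2, 3, -2; Σd² = 18
ρ = 1 − 6Σd² / [n(n²−1)] = 1 − 6×18 / (5×24) = 1 − 108/120 ≈ 0.100

0.100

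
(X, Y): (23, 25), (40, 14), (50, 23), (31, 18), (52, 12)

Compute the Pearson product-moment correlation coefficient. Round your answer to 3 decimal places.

n = 5, ΣX = 196, ΣY = 92, ΣX² = 8294, ΣY² = 1818, ΣXY = 3467
nΣXY − ΣXΣY = 17335 − 18032 = -697
nΣX² − (ΣX)² = 41470 − 38416 = 3054; nΣY² − (ΣY)² = 9090 − 8464 = 626
r = -697 / √(3054 × 626) = -697 / 1382.6800 ≈ -0.504

-0.504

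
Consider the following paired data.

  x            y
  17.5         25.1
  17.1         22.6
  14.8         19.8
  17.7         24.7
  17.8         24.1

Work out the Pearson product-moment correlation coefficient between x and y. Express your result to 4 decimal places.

n = 5, Σx = 84.9, Σy = 116.3, Σx² = 1447.83, Σy² = 2723.71, Σxy = 1984.92
nΣxy − ΣxΣy = 9924.6 − 9873.87 = 50.73
nΣx² − (Σx)² = 7239.15 − 7208.01 = 31.14; nΣy² − (Σy)² = 13618.55 − 13525.69 = 92.86
r = 50.73 / √(31.14 × 92.86) = 50.73 / 53.7742 ≈ 0.9434

0.9434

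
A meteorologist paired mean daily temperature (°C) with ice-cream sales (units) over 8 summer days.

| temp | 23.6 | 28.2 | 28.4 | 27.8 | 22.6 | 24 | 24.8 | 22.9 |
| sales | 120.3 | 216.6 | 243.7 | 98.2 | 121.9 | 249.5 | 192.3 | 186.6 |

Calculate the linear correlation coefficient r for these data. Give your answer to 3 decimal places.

0.243

n = 8, Σx = 202.3, Σy = 1429.1, Σx² = 5157.81, Σy² = 279329.29, Σxy = 36383.36
nΣxy − ΣxΣy = 291066.88 − 289106.93 = 1959.95
nΣx² − (Σx)² = 41262.48 − 40925.29 = 337.19; nΣy² − (Σy)² = 2234634.32 − 2042326.81 = 192307.51
r = 1959.95 / √(337.19 × 192307.51) = 1959.95 / 8052.5877 ≈ 0.243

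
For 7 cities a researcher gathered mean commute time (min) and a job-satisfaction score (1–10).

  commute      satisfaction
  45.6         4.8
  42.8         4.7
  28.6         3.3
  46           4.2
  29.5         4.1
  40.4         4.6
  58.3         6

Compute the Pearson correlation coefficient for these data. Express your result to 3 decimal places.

0.896

n = 7, Σx = 291.2, Σy = 31.7, Σx² = 12746.46, Σy² = 147.63, Σxy = 1364.21
nΣxy − ΣxΣy = 9549.47 − 9231.04 = 318.43
nΣx² − (Σx)² = 89225.22 − 84797.44 = 4427.78; nΣy² − (Σy)² = 1033.41 − 1004.89 = 28.52
r = 318.43 / √(4427.78 × 28.52) = 318.43 / 355.3594 ≈ 0.896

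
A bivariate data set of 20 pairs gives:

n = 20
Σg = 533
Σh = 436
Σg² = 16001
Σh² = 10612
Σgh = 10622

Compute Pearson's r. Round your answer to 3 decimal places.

-0.707

r = (nΣgh − ΣgΣh) / √[(nΣg² − (Σg)²)(nΣh² − (Σh)²)]
Numerator: 20×10622 − 533×436 = -19948
Denominator: √[(320020 − 284089)(212240 − 190096)] = √[35931 × 22144] = 28207.3761
r = -19948 / 28207.3761 ≈ -0.707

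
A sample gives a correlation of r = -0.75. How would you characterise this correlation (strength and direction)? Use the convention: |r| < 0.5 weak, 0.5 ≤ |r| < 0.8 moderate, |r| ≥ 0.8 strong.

r = -0.75 < 0 so the relationship is negative.
|r| = 0.75, which falls in the moderate range.

moderate negative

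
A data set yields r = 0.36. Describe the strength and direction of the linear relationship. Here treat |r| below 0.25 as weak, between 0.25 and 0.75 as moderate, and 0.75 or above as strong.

moderate positive

r = 0.36 > 0 so the relationship is positive.
|r| = 0.36, which falls in the moderate range.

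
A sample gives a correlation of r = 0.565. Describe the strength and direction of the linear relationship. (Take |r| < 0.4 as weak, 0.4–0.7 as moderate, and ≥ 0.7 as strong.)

r = 0.565 > 0 so the relationship is positive.
|r| = 0.565, which falls in the moderate range.

moderate positive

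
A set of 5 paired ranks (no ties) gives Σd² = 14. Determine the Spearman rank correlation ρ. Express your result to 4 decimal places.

0.3000

ρ = 1 − 6Σd² / [n(n²−1)] = 1 − 6×14 / (5×24)
  = 1 − 84/120 = 1 − 0.70000 ≈ 0.3000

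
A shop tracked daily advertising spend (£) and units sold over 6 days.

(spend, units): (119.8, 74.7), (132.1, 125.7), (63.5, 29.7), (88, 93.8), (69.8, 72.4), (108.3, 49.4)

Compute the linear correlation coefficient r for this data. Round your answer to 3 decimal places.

0.625

n = 6, Σx = 581.5, Σy = 445.7, Σx² = 60179.63, Σy² = 38743.23, Σxy = 46097.92
nΣxy − ΣxΣy = 276587.52 − 259174.55 = 17412.97
nΣx² − (Σx)² = 361077.78 − 338142.25 = 22935.53; nΣy² − (Σy)² = 232459.38 − 198648.49 = 33810.89
r = 17412.97 / √(22935.53 × 33810.89) = 17412.97 / 27847.2742 ≈ 0.625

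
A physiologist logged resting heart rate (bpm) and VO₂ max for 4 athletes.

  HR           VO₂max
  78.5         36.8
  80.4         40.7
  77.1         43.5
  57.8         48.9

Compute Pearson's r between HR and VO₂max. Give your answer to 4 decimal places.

-0.8580

n = 4, Σx = 293.8, Σy = 169.9, Σx² = 21911.66, Σy² = 7294.19, Σxy = 12341.35
nΣxy − ΣxΣy = 49365.4 − 49916.62 = -551.22
nΣx² − (Σx)² = 87646.64 − 86318.44 = 1328.2; nΣy² − (Σy)² = 29176.76 − 28866.01 = 310.75
r = -551.22 / √(1328.2 × 310.75) = -551.22 / 642.4470 ≈ -0.8580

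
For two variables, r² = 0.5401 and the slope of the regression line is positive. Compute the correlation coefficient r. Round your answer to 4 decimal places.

0.7349

|r| = √0.5401 = 0.7349
The association is positive, so r = 0.7349.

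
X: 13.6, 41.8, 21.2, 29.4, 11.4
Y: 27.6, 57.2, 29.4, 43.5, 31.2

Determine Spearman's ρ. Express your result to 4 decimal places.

Rank X: 2, 5, 3, 4, 1
Rank Y: 1, 5, 2, 4, 3
d = rank(X) − rank(Y): 1, 0, 1, 0, -2; Σd² = 6
ρ = 1 − 6Σd² / [n(n²−1)] = 1 − 6×6 / (5×24) = 1 − 36/120 ≈ 0.7000

0.7000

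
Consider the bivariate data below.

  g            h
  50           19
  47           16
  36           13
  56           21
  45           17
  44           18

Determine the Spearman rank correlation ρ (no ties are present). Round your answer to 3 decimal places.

0.771

Rank g: 5, 4, 1, 6, 3, 2
Rank h: 5, 2, 1, 6, 3, 4
d = rank(g) − rank(h): 0, 2, 0, 0, 0, -2; Σd² = 8
ρ = 1 − 6Σd² / [n(n²−1)] = 1 − 6×8 / (6×35) = 1 − 48/210 ≈ 0.771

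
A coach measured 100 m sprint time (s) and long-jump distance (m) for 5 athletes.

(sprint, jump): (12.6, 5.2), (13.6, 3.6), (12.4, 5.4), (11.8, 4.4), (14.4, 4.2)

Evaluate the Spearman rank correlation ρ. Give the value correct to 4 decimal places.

-0.6000

Rank sprint: 3, 4, 2, 1, 5
Rank jump: 4, 1, 5, 3, 2
d = rank(sprint) − rank(jump): -1, 3, -3, -2, 3; Σd² = 32
ρ = 1 − 6Σd² / [n(n²−1)] = 1 − 6×32 / (5×24) = 1 − 192/120 ≈ -0.6000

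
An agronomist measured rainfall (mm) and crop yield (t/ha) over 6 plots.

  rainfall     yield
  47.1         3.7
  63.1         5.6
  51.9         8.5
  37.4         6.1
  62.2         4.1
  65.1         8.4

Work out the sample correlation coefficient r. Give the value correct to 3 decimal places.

n = 6, Σx = 326.8, Σy = 36.4, Σx² = 18399.24, Σy² = 241.88, Σxy = 1998.78
nΣxy − ΣxΣy = 11992.68 − 11895.52 = 97.16
nΣx² − (Σx)² = 110395.44 − 106798.24 = 3597.2; nΣy² − (Σy)² = 1451.28 − 1324.96 = 126.32
r = 97.16 / √(3597.2 × 126.32) = 97.16 / 674.0907 ≈ 0.144

0.144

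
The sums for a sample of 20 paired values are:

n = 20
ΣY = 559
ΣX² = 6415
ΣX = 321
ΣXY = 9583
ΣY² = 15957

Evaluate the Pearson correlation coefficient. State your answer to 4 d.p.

0.9423

r = (nΣXY − ΣXΣY) / √[(nΣX² − (ΣX)²)(nΣY² − (ΣY)²)]
Numerator: 20×9583 − 321×559 = 12221
Denominator: √[(128300 − 103041)(319140 − 312481)] = √[25259 × 6659] = 12969.1820
r = 12221 / 12969.1820 ≈ 0.9423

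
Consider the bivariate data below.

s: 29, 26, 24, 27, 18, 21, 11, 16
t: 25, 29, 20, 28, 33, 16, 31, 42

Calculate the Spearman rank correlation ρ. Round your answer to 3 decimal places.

-0.548

Rank s: 8, 6, 5, 7, 3, 4, 1, 2
Rank t: 3, 5, 2, 4, 7, 1, 6, 8
d = rank(s) − rank(t): 5, 1, 3, 3, -4, 3, -5, -6; Σd² = 130
ρ = 1 − 6Σd² / [n(n²−1)] = 1 − 6×130 / (8×63) = 1 − 780/504 ≈ -0.548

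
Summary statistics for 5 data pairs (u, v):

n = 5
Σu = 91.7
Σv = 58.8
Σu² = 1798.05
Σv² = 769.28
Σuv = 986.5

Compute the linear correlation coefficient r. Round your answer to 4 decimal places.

-0.9662

r = (nΣuv − ΣuΣv) / √[(nΣu² − (Σu)²)(nΣv² − (Σv)²)]
Numerator: 5×986.5 − 91.7×58.8 = -459.46
Denominator: √[(8990.25 − 8408.89)(3846.4 − 3457.44)] = √[581.36 × 388.96] = 475.5269
r = -459.46 / 475.5269 ≈ -0.9662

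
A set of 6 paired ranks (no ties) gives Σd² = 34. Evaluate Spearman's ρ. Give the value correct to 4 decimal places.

0.0286

ρ = 1 − 6Σd² / [n(n²−1)] = 1 − 6×34 / (6×35)
  = 1 − 204/210 = 1 − 0.97143 ≈ 0.0286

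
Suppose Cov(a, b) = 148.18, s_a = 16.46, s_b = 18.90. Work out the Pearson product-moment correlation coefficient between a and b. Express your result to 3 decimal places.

0.476

r = Cov(a,b) / (s_a · s_b) = 148.18 / (16.46 × 18.90)
  = 148.18 / 311.0940 ≈ 0.476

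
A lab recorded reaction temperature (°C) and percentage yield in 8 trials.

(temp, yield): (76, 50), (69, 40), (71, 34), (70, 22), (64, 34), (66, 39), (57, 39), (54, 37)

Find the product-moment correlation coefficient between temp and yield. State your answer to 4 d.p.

n = 8, Σx = 527, Σy = 295, Σx² = 35095, Σy² = 11307, Σxy = 19485
nΣxy − ΣxΣy = 155880 − 155465 = 415
nΣx² − (Σx)² = 280760 − 277729 = 3031; nΣy² − (Σy)² = 90456 − 87025 = 3431
r = 415 / √(3031 × 3431) = 415 / 3224.8040 ≈ 0.1287

0.1287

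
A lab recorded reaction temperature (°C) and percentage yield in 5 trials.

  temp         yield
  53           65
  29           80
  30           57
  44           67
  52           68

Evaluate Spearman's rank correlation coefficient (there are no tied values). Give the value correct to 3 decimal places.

Rank temp: 5, 1, 2, 3, 4
Rank yield: 2, 5, 1, 3, 4
d = rank(temp) − rank(yield): 3, -4, 1, 0, 0; Σd² = 26
ρ = 1 − 6Σd² / [n(n²−1)] = 1 − 6×26 / (5×24) = 1 − 156/120 ≈ -0.300

-0.300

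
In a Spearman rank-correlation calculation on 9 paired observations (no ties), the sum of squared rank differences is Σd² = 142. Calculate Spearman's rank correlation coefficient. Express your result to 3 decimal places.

ρ = 1 − 6Σd² / [n(n²−1)] = 1 − 6×142 / (9×80)
  = 1 − 852/720 = 1 − 1.1833 ≈ -0.183

-0.183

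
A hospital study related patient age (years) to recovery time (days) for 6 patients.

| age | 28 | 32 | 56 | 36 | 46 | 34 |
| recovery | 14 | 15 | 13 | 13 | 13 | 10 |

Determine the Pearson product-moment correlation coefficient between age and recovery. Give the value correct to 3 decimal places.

-0.115

n = 6, Σx = 232, Σy = 78, Σx² = 9512, Σy² = 1028, Σxy = 3006
nΣxy − ΣxΣy = 18036 − 18096 = -60
nΣx² − (Σx)² = 57072 − 53824 = 3248; nΣy² − (Σy)² = 6168 − 6084 = 84
r = -60 / √(3248 × 84) = -60 / 522.3332 ≈ -0.115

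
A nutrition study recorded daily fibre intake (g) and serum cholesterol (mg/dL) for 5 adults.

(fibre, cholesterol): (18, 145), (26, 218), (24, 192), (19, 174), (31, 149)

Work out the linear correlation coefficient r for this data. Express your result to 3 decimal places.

n = 5, Σx = 118, Σy = 878, Σx² = 2898, Σy² = 157890, Σxy = 20811
nΣxy − ΣxΣy = 104055 − 103604 = 451
nΣx² − (Σx)² = 14490 − 13924 = 566; nΣy² − (Σy)² = 789450 − 770884 = 18566
r = 451 / √(566 × 18566) = 451 / 3241.6595 ≈ 0.139

0.139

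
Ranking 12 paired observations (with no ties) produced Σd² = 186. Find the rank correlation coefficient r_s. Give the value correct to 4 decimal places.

0.3497

ρ = 1 − 6Σd² / [n(n²−1)] = 1 − 6×186 / (12×143)
  = 1 − 1116/1716 = 1 − 0.65035 ≈ 0.3497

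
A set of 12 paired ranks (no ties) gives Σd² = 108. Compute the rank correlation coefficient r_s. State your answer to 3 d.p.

ρ = 1 − 6Σd² / [n(n²−1)] = 1 − 6×108 / (12×143)
  = 1 − 648/1716 = 1 − 0.3776 ≈ 0.622

0.622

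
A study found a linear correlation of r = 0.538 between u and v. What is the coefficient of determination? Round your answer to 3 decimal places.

0.289

r² = (0.538)² = 0.289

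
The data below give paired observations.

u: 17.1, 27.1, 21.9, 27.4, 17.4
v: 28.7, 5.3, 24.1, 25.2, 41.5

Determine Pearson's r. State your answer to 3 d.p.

n = 5, Σu = 110.9, Σv = 124.8, Σu² = 2559.95, Σv² = 3789.88, Σuv = 2574.77
nΣuv − ΣuΣv = 12873.85 − 13840.32 = -966.47
nΣu² − (Σu)² = 12799.75 − 12298.81 = 500.94; nΣv² − (Σv)² = 18949.4 − 15575.04 = 3374.36
r = -966.47 / √(500.94 × 3374.36) = -966.47 / 1300.1353 ≈ -0.743

-0.743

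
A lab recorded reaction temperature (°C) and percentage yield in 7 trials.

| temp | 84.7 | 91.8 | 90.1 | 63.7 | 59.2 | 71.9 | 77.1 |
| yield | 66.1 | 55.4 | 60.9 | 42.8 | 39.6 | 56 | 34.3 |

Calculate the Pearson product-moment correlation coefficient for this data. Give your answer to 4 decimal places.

n = 7, Σx = 538.5, Σy = 355.1, Σx² = 42395.69, Σy² = 18859.67, Σxy = 27913.09
nΣxy − ΣxΣy = 195391.63 − 191221.35 = 4170.28
nΣx² − (Σx)² = 296769.83 − 289982.25 = 6787.58; nΣy² − (Σy)² = 132017.69 − 126096.01 = 5921.68
r = 4170.28 / √(6787.58 × 5921.68) = 4170.28 / 6339.8641 ≈ 0.6578

0.6578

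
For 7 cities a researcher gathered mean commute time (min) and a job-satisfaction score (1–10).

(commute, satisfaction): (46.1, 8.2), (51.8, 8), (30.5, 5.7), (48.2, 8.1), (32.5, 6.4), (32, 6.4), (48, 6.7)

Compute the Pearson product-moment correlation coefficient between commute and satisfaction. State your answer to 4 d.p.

n = 7, Σx = 289.1, Σy = 49.5, Σx² = 12446.19, Σy² = 356.15, Σxy = 2091.09
nΣxy − ΣxΣy = 14637.63 − 14310.45 = 327.18
nΣx² − (Σx)² = 87123.33 − 83578.81 = 3544.52; nΣy² − (Σy)² = 2493.05 − 2450.25 = 42.8
r = 327.18 / √(3544.52 × 42.8) = 327.18 / 389.4938 ≈ 0.8400

0.8400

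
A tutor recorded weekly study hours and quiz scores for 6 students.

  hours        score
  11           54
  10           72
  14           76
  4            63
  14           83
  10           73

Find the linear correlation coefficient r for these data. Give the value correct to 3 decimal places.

0.540

n = 6, Σx = 63, Σy = 421, Σx² = 729, Σy² = 30063, Σxy = 4522
nΣxy − ΣxΣy = 27132 − 26523 = 609
nΣx² − (Σx)² = 4374 − 3969 = 405; nΣy² − (Σy)² = 180378 − 177241 = 3137
r = 609 / √(405 × 3137) = 609 / 1127.1579 ≈ 0.540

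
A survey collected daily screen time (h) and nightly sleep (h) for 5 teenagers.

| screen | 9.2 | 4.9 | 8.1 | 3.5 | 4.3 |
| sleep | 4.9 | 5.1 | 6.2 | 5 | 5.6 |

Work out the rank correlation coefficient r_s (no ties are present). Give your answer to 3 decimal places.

Rank screen: 5, 3, 4, 1, 2
Rank sleep: 1, 3, 5, 2, 4
d = rank(screen) − rank(sleep): 4, 0, -1, -1, -2; Σd² = 22
ρ = 1 − 6Σd² / [n(n²−1)] = 1 − 6×22 / (5×24) = 1 − 132/120 ≈ -0.100

-0.100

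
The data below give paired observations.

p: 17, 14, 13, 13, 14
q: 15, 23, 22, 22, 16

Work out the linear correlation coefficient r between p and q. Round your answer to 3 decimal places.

n = 5, Σp = 71, Σq = 98, Σp² = 1019, Σq² = 1978, Σpq = 1373
nΣpq − ΣpΣq = 6865 − 6958 = -93
nΣp² − (Σp)² = 5095 − 5041 = 54; nΣq² − (Σq)² = 9890 − 9604 = 286
r = -93 / √(54 × 286) = -93 / 124.2739 ≈ -0.748

-0.748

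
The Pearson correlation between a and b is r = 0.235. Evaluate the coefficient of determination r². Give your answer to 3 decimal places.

r² = (0.235)² = 0.055

0.055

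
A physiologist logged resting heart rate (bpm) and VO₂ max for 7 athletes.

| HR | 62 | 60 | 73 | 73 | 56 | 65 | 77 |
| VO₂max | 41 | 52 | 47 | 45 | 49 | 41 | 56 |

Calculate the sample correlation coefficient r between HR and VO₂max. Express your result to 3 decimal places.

0.244

n = 7, Σx = 466, Σy = 331, Σx² = 31392, Σy² = 15837, Σxy = 22099
nΣxy − ΣxΣy = 154693 − 154246 = 447
nΣx² − (Σx)² = 219744 − 217156 = 2588; nΣy² − (Σy)² = 110859 − 109561 = 1298
r = 447 / √(2588 × 1298) = 447 / 1832.8186 ≈ 0.244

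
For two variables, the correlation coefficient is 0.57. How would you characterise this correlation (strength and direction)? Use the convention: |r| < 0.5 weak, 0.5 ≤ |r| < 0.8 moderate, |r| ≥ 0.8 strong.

r = 0.57 > 0 so the relationship is positive.
|r| = 0.57, which falls in the moderate range.

moderate positive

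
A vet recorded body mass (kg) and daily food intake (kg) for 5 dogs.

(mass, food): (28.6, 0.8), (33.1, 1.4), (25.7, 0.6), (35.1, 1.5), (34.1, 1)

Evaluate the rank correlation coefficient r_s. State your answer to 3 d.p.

Rank mass: 2, 3, 1, 5, 4
Rank food: 2, 4, 1, 5, 3
d = rank(mass) − rank(food): 0, -1, 0, 0, 1; Σd² = 2
ρ = 1 − 6Σd² / [n(n²−1)] = 1 − 6×2 / (5×24) = 1 − 12/120 ≈ 0.900

0.900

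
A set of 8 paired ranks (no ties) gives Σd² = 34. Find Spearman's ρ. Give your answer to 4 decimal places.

ρ = 1 − 6Σd² / [n(n²−1)] = 1 − 6×34 / (8×63)
  = 1 − 204/504 = 1 − 0.40476 ≈ 0.5952

0.5952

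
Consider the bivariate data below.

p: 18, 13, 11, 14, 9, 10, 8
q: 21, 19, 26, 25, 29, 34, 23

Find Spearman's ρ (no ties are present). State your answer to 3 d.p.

-0.464

Rank p: 7, 5, 4, 6, 2, 3, 1
Rank q: 2, 1, 5, 4, 6, 7, 3
d = rank(p) − rank(q): 5, 4, -1, 2, -4, -4, -2; Σd² = 82
ρ = 1 − 6Σd² / [n(n²−1)] = 1 − 6×82 / (7×48) = 1 − 492/336 ≈ -0.464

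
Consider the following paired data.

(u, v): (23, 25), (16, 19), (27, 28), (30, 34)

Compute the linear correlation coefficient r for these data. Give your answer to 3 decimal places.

0.978

n = 4, Σu = 96, Σv = 106, Σu² = 2414, Σv² = 2926, Σuv = 2655
nΣuv − ΣuΣv = 10620 − 10176 = 444
nΣu² − (Σu)² = 9656 − 9216 = 440; nΣv² − (Σv)² = 11704 − 11236 = 468
r = 444 / √(440 × 468) = 444 / 453.7841 ≈ 0.978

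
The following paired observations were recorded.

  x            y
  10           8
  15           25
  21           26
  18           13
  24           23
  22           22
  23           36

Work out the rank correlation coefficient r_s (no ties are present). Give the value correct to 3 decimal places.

0.500

Rank x: 1, 2, 4, 3, 7, 5, 6
Rank y: 1, 5, 6, 2, 4, 3, 7
d = rank(x) − rank(y): 0, -3, -2, 1, 3, 2, -1; Σd² = 28
ρ = 1 − 6Σd² / [n(n²−1)] = 1 − 6×28 / (7×48) = 1 − 168/336 ≈ 0.500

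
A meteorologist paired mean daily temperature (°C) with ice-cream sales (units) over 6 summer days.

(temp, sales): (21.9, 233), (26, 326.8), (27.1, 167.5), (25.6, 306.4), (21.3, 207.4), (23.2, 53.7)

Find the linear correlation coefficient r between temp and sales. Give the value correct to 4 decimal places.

0.2817

n = 6, Σx = 145.1, Σy = 1294.8, Σx² = 3537.31, Σy² = 328922.9, Σxy = 31646.05
nΣxy − ΣxΣy = 189876.3 − 187875.48 = 2000.82
nΣx² − (Σx)² = 21223.86 − 21054.01 = 169.85; nΣy² − (Σy)² = 1973537.4 − 1676507.04 = 297030.36
r = 2000.82 / √(169.85 × 297030.36) = 2000.82 / 7102.8590 ≈ 0.2817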